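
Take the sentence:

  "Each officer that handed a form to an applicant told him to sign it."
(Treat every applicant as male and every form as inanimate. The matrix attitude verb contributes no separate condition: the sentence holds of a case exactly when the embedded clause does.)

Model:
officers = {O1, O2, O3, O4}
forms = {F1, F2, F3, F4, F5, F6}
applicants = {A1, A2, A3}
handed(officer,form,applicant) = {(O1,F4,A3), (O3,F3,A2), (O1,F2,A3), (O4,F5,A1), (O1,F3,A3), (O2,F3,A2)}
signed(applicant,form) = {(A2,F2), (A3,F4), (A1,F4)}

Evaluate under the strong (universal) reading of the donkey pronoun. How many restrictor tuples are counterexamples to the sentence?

5

"him" takes "an applicant" as antecedent and "it" takes "a form"; both are donkey pronouns co-varying with the restrictor.
Strong reading: for every (o,f,a) with handed(o,f,a), signed(a,f).
Restrictor triples: (O1,F2,A3)→signed(A3,F2) ✗  (O1,F3,A3)→signed(A3,F3) ✗  (O1,F4,A3)→signed(A3,F4) ✓  (O2,F3,A2)→signed(A2,F3) ✗  (O3,F3,A2)→signed(A2,F3) ✗  (O4,F5,A1)→signed(A1,F5) ✗
Counterexamples (restrictor triples failing the scope): 5.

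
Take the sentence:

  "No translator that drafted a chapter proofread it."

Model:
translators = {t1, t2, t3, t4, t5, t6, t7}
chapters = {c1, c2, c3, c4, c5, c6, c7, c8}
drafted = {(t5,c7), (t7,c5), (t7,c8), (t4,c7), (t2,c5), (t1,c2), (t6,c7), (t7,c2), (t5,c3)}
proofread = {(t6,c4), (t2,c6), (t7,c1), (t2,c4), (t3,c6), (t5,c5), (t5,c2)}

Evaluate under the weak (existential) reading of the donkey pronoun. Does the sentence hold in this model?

True

"it" takes "a chapter" as antecedent — a donkey pronoun bound across the clause boundary.
Truth condition: for no (t,c) with drafted(t,c) does proofread(t,c) hold.
Restrictor pairs — does the scope hold? (t1,c2):fails  (t2,c5):fails  (t4,c7):fails  (t5,c3):fails  (t5,c7):fails  (t6,c7):fails  (t7,c2):fails  (t7,c5):fails  (t7,c8):fails
Scope holds for no restrictor pair, so the sentence is true.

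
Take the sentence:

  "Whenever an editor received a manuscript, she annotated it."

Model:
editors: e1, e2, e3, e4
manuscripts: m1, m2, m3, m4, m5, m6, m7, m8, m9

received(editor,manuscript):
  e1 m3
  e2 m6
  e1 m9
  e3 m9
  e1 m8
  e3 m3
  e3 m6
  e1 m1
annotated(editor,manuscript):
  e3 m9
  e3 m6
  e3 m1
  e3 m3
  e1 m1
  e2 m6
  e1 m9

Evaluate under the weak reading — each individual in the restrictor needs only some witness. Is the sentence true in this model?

"it" takes "a manuscript" as antecedent — a donkey pronoun bound across the clause boundary.
Weak reading: every editor e with some received-manuscript has at least one received-manuscript m such that annotated(e,m).
Per editor: e1:✓  e2:✓  e3:✓
Every editor in the restrictor has a witness.

True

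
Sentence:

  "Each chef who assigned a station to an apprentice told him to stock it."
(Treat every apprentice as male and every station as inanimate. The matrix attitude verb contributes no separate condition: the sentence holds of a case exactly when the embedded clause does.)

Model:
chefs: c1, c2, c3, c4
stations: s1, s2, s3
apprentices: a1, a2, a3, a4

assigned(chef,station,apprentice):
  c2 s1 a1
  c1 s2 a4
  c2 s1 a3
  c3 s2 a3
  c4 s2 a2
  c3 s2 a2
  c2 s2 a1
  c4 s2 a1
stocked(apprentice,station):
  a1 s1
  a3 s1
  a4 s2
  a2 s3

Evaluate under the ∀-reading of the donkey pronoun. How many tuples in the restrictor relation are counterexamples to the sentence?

"him" takes "an apprentice" as antecedent and "it" takes "a station"; both are donkey pronouns co-varying with the restrictor.
Strong reading: for every (c,s,a) with assigned(c,s,a), stocked(a,s).
Restrictor triples: (c1,s2,a4)→stocked(a4,s2) ✓  (c2,s1,a1)→stocked(a1,s1) ✓  (c2,s1,a3)→stocked(a3,s1) ✓  (c2,s2,a1)→stocked(a1,s2) ✗  (c3,s2,a2)→stocked(a2,s2) ✗  (c3,s2,a3)→stocked(a3,s2) ✗  (c4,s2,a1)→stocked(a1,s2) ✗  (c4,s2,a2)→stocked(a2,s2) ✗
Counterexamples (restrictor triples failing the scope): 5.

5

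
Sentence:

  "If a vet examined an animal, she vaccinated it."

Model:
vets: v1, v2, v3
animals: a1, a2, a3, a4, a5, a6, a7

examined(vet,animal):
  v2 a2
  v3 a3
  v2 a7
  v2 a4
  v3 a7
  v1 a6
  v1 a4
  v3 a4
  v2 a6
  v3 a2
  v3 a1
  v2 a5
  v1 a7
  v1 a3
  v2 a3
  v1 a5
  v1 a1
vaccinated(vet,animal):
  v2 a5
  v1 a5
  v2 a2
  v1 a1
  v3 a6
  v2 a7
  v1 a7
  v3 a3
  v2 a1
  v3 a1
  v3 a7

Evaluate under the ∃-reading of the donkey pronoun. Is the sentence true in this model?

"it" takes "an animal" as antecedent — a donkey pronoun bound across the clause boundary.
Weak reading: every vet v with some examined-animal has at least one examined-animal a such that vaccinated(v,a).
Per vet: v1:✓  v2:✓  v3:✓
Every vet in the restrictor has a witness.

True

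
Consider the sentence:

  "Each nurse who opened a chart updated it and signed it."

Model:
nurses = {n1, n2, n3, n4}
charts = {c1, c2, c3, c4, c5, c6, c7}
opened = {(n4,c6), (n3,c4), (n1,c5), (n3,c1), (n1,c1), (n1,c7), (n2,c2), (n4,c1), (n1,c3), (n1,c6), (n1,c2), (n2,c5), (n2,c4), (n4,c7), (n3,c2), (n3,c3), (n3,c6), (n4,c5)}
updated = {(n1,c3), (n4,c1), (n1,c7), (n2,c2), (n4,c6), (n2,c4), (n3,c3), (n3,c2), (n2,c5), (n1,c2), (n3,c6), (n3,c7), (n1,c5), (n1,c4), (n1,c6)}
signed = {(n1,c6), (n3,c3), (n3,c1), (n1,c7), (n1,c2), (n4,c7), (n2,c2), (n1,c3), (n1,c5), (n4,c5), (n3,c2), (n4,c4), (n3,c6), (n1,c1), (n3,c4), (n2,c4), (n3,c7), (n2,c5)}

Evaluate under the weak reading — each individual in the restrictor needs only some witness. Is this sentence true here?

False

"it" takes "a chart" as antecedent — a donkey pronoun bound across the clause boundary.
Weak reading: every nurse n with some opened-chart has at least one opened-chart c such that updated(n,c) ∧ signed(n,c).
Per nurse: n1:✓  n2:✓  n3:✓  n4:✗
n4 has no witness among its opened-charts.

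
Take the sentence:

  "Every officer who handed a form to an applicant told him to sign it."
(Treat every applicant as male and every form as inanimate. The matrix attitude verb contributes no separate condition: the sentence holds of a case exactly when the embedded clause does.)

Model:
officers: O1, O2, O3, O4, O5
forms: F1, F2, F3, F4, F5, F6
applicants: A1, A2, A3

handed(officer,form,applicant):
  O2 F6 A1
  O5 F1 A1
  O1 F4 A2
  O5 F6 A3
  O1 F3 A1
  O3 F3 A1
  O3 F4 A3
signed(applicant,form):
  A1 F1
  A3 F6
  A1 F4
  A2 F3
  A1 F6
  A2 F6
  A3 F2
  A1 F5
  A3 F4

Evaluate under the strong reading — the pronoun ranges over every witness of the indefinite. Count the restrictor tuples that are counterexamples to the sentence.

3

"him" takes "an applicant" as antecedent and "it" takes "a form"; both are donkey pronouns co-varying with the restrictor.
Strong reading: for every (o,f,a) with handed(o,f,a), signed(a,f).
Restrictor triples: (O1,F3,A1)→signed(A1,F3) ✗  (O1,F4,A2)→signed(A2,F4) ✗  (O2,F6,A1)→signed(A1,F6) ✓  (O3,F3,A1)→signed(A1,F3) ✗  (O3,F4,A3)→signed(A3,F4) ✓  (O5,F1,A1)→signed(A1,F1) ✓  (O5,F6,A3)→signed(A3,F6) ✓
Counterexamples (restrictor triples failing the scope): 3.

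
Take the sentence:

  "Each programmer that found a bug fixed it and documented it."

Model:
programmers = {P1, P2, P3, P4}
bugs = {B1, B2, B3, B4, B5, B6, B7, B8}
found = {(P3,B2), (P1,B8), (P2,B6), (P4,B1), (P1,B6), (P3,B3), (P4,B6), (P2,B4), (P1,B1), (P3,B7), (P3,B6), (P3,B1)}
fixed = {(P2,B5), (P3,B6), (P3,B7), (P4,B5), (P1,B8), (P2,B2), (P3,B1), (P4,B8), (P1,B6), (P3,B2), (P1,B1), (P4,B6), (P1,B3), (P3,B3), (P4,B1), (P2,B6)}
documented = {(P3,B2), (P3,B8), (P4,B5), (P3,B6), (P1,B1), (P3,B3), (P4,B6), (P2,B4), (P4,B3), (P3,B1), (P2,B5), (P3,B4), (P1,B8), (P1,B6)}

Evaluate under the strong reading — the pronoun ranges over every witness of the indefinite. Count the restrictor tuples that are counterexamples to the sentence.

4

"it" takes "a bug" as antecedent — a donkey pronoun bound across the clause boundary.
Strong reading: for every (p,b) with found(p,b), fixed(p,b) ∧ documented(p,b).
Restrictor pairs: (P1,B1) ✓  (P1,B6) ✓  (P1,B8) ✓  (P2,B4) ✗  (P2,B6) ✗  (P3,B1) ✓  (P3,B2) ✓  (P3,B3) ✓  (P3,B6) ✓  (P3,B7) ✗  (P4,B1) ✗  (P4,B6) ✓
Counterexamples (restrictor pairs failing the scope): 4.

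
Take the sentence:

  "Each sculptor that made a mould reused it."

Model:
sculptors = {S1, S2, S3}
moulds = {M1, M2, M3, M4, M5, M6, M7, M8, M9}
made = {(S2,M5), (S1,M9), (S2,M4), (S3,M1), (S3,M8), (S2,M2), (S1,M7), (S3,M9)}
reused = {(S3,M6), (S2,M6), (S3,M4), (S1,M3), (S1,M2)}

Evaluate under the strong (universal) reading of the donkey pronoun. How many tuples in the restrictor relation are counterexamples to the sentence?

"it" takes "a mould" as antecedent — a donkey pronoun bound across the clause boundary.
Strong reading: for every (s,m) with made(s,m), reused(s,m).
Restrictor pairs: (S1,M7) ✗  (S1,M9) ✗  (S2,M2) ✗  (S2,M4) ✗  (S2,M5) ✗  (S3,M1) ✗  (S3,M8) ✗  (S3,M9) ✗
Counterexamples (restrictor pairs failing the scope): 8.

8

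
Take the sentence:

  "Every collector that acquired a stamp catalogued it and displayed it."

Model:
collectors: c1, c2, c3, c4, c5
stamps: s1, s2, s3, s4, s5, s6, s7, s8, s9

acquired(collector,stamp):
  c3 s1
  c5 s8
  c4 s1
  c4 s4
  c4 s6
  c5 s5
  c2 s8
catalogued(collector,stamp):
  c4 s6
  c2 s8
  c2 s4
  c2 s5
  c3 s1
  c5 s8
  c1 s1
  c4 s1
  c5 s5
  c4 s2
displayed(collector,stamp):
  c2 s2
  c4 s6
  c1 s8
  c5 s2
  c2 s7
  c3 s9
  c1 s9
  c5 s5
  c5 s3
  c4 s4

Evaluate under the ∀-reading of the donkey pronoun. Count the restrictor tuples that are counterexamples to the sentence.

"it" takes "a stamp" as antecedent — a donkey pronoun bound across the clause boundary.
Strong reading: for every (c,s) with acquired(c,s), catalogued(c,s) ∧ displayed(c,s).
Restrictor pairs: (c2,s8) ✗  (c3,s1) ✗  (c4,s1) ✗  (c4,s4) ✗  (c4,s6) ✓  (c5,s5) ✓  (c5,s8) ✗
Counterexamples (restrictor pairs failing the scope): 5.

5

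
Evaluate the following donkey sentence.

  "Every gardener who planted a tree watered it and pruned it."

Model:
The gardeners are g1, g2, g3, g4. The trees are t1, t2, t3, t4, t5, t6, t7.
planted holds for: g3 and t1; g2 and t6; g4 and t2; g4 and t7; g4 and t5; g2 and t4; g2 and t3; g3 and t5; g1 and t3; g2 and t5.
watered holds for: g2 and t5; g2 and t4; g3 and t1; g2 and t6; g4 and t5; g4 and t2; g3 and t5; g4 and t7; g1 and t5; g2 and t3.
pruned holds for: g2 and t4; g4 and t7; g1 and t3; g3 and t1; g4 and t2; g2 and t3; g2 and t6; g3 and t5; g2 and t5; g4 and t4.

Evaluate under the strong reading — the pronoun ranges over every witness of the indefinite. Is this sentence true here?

False

"it" takes "a tree" as antecedent — a donkey pronoun bound across the clause boundary.
Strong reading: for every (g,t) with planted(g,t), watered(g,t) ∧ pruned(g,t).
Restrictor pairs: (g1,t3) ✗  (g2,t3) ✓  (g2,t4) ✓  (g2,t5) ✓  (g2,t6) ✓  (g3,t1) ✓  (g3,t5) ✓  (g4,t2) ✓  (g4,t5) ✗  (g4,t7) ✓
Counterexample: (g1,t3) is in planted but fails the scope.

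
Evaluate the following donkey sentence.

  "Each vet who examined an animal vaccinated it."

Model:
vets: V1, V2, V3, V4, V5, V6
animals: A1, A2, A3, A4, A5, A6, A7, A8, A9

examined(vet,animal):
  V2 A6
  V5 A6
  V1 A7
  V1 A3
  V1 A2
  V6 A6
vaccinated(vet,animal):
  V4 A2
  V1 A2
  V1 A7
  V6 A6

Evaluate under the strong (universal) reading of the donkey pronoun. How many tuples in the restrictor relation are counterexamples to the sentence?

3

"it" takes "an animal" as antecedent — a donkey pronoun bound across the clause boundary.
Strong reading: for every (v,a) with examined(v,a), vaccinated(v,a).
Restrictor pairs: (V1,A2) ✓  (V1,A3) ✗  (V1,A7) ✓  (V2,A6) ✗  (V5,A6) ✗  (V6,A6) ✓
Counterexamples (restrictor pairs failing the scope): 3.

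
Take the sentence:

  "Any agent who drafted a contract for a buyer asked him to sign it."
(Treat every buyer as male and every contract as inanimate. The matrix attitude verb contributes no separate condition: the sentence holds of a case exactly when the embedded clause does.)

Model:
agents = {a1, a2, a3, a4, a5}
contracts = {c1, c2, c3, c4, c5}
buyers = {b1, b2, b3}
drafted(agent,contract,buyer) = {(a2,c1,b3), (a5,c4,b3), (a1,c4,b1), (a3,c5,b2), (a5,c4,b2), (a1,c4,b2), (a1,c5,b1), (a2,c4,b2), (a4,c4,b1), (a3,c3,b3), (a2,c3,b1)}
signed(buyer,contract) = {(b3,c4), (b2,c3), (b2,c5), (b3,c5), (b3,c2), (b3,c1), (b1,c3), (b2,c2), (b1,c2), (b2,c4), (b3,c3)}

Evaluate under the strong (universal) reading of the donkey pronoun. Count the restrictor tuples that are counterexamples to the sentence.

"him" takes "a buyer" as antecedent and "it" takes "a contract"; both are donkey pronouns co-varying with the restrictor.
Strong reading: for every (a,c,b) with drafted(a,c,b), signed(b,c).
Restrictor triples: (a1,c4,b1)→signed(b1,c4) ✗  (a1,c4,b2)→signed(b2,c4) ✓  (a1,c5,b1)→signed(b1,c5) ✗  (a2,c1,b3)→signed(b3,c1) ✓  (a2,c3,b1)→signed(b1,c3) ✓  (a2,c4,b2)→signed(b2,c4) ✓  (a3,c3,b3)→signed(b3,c3) ✓  (a3,c5,b2)→signed(b2,c5) ✓  (a4,c4,b1)→signed(b1,c4) ✗  (a5,c4,b2)→signed(b2,c4) ✓  (a5,c4,b3)→signed(b3,c4) ✓
Counterexamples (restrictor triples failing the scope): 3.

3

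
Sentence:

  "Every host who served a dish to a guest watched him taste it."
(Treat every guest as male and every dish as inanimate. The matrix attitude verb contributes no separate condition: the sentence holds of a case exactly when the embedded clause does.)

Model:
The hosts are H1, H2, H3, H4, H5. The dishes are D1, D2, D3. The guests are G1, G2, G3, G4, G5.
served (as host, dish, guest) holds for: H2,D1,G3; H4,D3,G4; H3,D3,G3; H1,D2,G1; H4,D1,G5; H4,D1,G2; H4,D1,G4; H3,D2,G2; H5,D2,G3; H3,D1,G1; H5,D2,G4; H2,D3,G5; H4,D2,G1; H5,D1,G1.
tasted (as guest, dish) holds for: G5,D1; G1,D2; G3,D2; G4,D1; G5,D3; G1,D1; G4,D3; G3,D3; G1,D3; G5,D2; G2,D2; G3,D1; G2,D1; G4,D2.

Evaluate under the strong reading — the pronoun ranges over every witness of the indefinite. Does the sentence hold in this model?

"him" takes "a guest" as antecedent and "it" takes "a dish"; both are donkey pronouns co-varying with the restrictor.
Strong reading: for every (h,d,g) with served(h,d,g), tasted(g,d).
Restrictor triples: (H1,D2,G1)→tasted(G1,D2) ✓  (H2,D1,G3)→tasted(G3,D1) ✓  (H2,D3,G5)→tasted(G5,D3) ✓  (H3,D1,G1)→tasted(G1,D1) ✓  (H3,D2,G2)→tasted(G2,D2) ✓  (H3,D3,G3)→tasted(G3,D3) ✓  (H4,D1,G2)→tasted(G2,D1) ✓  (H4,D1,G4)→tasted(G4,D1) ✓  (H4,D1,G5)→tasted(G5,D1) ✓  (H4,D2,G1)→tasted(G1,D2) ✓  (H4,D3,G4)→tasted(G4,D3) ✓  (H5,D1,G1)→tasted(G1,D1) ✓  (H5,D2,G3)→tasted(G3,D2) ✓  (H5,D2,G4)→tasted(G4,D2) ✓
Every restrictor triple satisfies the scope.

True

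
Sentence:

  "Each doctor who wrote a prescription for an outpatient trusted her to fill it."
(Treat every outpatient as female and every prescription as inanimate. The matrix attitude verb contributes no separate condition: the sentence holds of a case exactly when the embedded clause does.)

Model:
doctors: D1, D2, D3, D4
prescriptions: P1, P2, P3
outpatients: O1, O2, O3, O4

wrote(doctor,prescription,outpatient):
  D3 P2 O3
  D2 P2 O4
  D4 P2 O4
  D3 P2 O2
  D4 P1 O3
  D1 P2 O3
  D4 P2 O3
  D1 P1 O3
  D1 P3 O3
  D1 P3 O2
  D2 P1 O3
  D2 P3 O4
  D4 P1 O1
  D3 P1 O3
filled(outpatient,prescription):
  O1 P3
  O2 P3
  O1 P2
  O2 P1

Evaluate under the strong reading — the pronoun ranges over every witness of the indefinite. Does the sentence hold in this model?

False

"her" takes "an outpatient" as antecedent and "it" takes "a prescription"; both are donkey pronouns co-varying with the restrictor.
Strong reading: for every (d,p,o) with wrote(d,p,o), filled(o,p).
Restrictor triples: (D1,P1,O3)→filled(O3,P1) ✗  (D1,P2,O3)→filled(O3,P2) ✗  (D1,P3,O2)→filled(O2,P3) ✓  (D1,P3,O3)→filled(O3,P3) ✗  (D2,P1,O3)→filled(O3,P1) ✗  (D2,P2,O4)→filled(O4,P2) ✗  (D2,P3,O4)→filled(O4,P3) ✗  (D3,P1,O3)→filled(O3,P1) ✗  (D3,P2,O2)→filled(O2,P2) ✗  (D3,P2,O3)→filled(O3,P2) ✗  (D4,P1,O1)→filled(O1,P1) ✗  (D4,P1,O3)→filled(O3,P1) ✗  (D4,P2,O3)→filled(O3,P2) ✗  (D4,P2,O4)→filled(O4,P2) ✗
Counterexample: (D1,P1,O3) — filled(O3,P1) does not hold.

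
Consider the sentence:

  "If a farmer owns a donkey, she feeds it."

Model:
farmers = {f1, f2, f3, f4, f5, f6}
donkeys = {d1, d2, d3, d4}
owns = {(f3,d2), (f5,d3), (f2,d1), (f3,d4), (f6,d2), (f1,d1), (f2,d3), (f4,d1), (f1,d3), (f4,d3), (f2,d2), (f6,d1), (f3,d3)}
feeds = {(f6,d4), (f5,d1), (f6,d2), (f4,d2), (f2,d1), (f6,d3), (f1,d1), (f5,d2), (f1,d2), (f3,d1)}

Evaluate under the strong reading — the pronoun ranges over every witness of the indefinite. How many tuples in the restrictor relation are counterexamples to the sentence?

10

"it" takes "a donkey" as antecedent — a donkey pronoun bound across the clause boundary.
Strong reading: for every (f,d) with owns(f,d), feeds(f,d).
Restrictor pairs: (f1,d1) ✓  (f1,d3) ✗  (f2,d1) ✓  (f2,d2) ✗  (f2,d3) ✗  (f3,d2) ✗  (f3,d3) ✗  (f3,d4) ✗  (f4,d1) ✗  (f4,d3) ✗  (f5,d3) ✗  (f6,d1) ✗  (f6,d2) ✓
Counterexamples (restrictor pairs failing the scope): 10.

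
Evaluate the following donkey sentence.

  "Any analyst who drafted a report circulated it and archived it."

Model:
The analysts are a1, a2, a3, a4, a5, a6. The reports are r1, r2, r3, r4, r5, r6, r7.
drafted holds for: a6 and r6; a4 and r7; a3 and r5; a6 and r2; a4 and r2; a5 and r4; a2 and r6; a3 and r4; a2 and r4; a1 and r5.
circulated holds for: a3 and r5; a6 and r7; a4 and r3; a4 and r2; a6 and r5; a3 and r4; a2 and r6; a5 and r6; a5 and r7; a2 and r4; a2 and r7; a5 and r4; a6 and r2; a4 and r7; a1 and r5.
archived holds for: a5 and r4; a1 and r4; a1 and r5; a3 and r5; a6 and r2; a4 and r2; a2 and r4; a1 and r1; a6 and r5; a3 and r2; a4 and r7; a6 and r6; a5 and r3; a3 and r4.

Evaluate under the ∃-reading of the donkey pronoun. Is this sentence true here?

True

"it" takes "a report" as antecedent — a donkey pronoun bound across the clause boundary.
Weak reading: every analyst a with some drafted-report has at least one drafted-report r such that circulated(a,r) ∧ archived(a,r).
Per analyst: a1:✓  a2:✓  a3:✓  a4:✓  a5:✓  a6:✓
Every analyst in the restrictor has a witness.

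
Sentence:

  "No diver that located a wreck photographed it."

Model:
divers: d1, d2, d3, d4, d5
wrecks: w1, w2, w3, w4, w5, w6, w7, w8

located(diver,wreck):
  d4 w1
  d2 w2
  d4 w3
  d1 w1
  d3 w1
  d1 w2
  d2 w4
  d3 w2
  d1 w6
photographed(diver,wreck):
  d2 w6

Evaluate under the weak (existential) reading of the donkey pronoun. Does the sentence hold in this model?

"it" takes "a wreck" as antecedent — a donkey pronoun bound across the clause boundary.
Truth condition: for no (d,w) with located(d,w) does photographed(d,w) hold.
Restrictor pairs — does the scope hold? (d1,w1):fails  (d1,w2):fails  (d1,w6):fails  (d2,w2):fails  (d2,w4):fails  (d3,w1):fails  (d3,w2):fails  (d4,w1):fails  (d4,w3):fails
Scope holds for no restrictor pair, so the sentence is true.

True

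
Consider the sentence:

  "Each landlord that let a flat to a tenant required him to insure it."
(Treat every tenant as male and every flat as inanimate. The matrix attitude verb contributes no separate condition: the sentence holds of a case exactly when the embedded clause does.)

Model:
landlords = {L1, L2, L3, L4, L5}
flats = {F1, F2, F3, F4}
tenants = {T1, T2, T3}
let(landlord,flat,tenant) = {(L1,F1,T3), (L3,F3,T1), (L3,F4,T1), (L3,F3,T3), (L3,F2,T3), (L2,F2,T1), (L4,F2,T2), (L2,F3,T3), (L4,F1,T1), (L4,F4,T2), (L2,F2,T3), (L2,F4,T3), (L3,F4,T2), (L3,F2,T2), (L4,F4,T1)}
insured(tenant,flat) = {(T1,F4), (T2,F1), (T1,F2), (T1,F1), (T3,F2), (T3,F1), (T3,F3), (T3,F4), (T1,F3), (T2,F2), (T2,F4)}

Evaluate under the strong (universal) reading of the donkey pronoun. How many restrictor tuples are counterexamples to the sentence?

"him" takes "a tenant" as antecedent and "it" takes "a flat"; both are donkey pronouns co-varying with the restrictor.
Strong reading: for every (l,f,t) with let(l,f,t), insured(t,f).
Restrictor triples: (L1,F1,T3)→insured(T3,F1) ✓  (L2,F2,T1)→insured(T1,F2) ✓  (L2,F2,T3)→insured(T3,F2) ✓  (L2,F3,T3)→insured(T3,F3) ✓  (L2,F4,T3)→insured(T3,F4) ✓  (L3,F2,T2)→insured(T2,F2) ✓  (L3,F2,T3)→insured(T3,F2) ✓  (L3,F3,T1)→insured(T1,F3) ✓  (L3,F3,T3)→insured(T3,F3) ✓  (L3,F4,T1)→insured(T1,F4) ✓  (L3,F4,T2)→insured(T2,F4) ✓  (L4,F1,T1)→insured(T1,F1) ✓  (L4,F2,T2)→insured(T2,F2) ✓  (L4,F4,T1)→insured(T1,F4) ✓  (L4,F4,T2)→insured(T2,F4) ✓
Counterexamples (restrictor triples failing the scope): 0.

0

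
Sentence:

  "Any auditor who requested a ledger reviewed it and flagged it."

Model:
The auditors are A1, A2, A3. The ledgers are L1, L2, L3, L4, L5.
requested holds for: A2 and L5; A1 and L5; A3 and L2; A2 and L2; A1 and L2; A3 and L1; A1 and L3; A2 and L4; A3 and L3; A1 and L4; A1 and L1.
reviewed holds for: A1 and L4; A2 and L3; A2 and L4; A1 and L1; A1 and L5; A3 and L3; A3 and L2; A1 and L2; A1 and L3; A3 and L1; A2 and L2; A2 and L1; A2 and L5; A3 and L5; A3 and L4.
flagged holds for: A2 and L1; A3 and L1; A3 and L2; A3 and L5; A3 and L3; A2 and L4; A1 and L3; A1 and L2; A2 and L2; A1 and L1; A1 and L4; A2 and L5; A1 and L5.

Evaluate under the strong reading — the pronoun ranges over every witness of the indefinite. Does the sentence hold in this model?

True

"it" takes "a ledger" as antecedent — a donkey pronoun bound across the clause boundary.
Strong reading: for every (a,l) with requested(a,l), reviewed(a,l) ∧ flagged(a,l).
Restrictor pairs: (A1,L1) ✓  (A1,L2) ✓  (A1,L3) ✓  (A1,L4) ✓  (A1,L5) ✓  (A2,L2) ✓  (A2,L4) ✓  (A2,L5) ✓  (A3,L1) ✓  (A3,L2) ✓  (A3,L3) ✓
Every restrictor pair satisfies the scope.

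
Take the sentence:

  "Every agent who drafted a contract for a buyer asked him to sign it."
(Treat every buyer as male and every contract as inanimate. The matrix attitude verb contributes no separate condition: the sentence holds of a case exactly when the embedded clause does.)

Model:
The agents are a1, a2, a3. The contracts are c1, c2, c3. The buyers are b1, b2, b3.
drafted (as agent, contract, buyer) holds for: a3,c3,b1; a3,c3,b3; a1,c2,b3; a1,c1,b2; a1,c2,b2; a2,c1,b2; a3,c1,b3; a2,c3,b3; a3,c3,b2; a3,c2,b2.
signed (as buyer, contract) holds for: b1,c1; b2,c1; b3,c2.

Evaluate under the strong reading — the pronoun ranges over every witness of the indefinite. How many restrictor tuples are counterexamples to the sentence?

7

"him" takes "a buyer" as antecedent and "it" takes "a contract"; both are donkey pronouns co-varying with the restrictor.
Strong reading: for every (a,c,b) with drafted(a,c,b), signed(b,c).
Restrictor triples: (a1,c1,b2)→signed(b2,c1) ✓  (a1,c2,b2)→signed(b2,c2) ✗  (a1,c2,b3)→signed(b3,c2) ✓  (a2,c1,b2)→signed(b2,c1) ✓  (a2,c3,b3)→signed(b3,c3) ✗  (a3,c1,b3)→signed(b3,c1) ✗  (a3,c2,b2)→signed(b2,c2) ✗  (a3,c3,b1)→signed(b1,c3) ✗  (a3,c3,b2)→signed(b2,c3) ✗  (a3,c3,b3)→signed(b3,c3) ✗
Counterexamples (restrictor triples failing the scope): 7.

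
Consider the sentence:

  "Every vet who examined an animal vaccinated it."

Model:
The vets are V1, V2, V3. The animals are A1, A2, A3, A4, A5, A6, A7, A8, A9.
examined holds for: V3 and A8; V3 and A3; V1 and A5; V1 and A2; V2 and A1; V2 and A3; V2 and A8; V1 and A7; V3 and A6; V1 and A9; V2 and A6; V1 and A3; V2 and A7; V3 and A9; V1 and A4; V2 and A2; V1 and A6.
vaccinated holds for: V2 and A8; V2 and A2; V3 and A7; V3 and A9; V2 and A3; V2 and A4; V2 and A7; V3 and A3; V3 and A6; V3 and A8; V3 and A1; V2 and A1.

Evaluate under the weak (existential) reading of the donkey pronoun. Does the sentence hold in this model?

"it" takes "an animal" as antecedent — a donkey pronoun bound across the clause boundary.
Weak reading: every vet v with some examined-animal has at least one examined-animal a such that vaccinated(v,a).
Per vet: V1:✗  V2:✓  V3:✓
V1 has no witness among its examined-animals.

False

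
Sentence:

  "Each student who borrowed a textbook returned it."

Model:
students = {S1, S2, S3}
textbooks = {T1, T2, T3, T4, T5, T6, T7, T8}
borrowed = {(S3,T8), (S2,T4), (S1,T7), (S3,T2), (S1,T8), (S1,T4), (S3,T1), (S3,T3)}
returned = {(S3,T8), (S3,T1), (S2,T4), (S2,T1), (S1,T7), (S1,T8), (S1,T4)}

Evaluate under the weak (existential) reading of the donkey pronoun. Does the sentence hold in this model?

"it" takes "a textbook" as antecedent — a donkey pronoun bound across the clause boundary.
Weak reading: every student s with some borrowed-textbook has at least one borrowed-textbook t such that returned(s,t).
Per student: S1:✓  S2:✓  S3:✓
Every student in the restrictor has a witness.

True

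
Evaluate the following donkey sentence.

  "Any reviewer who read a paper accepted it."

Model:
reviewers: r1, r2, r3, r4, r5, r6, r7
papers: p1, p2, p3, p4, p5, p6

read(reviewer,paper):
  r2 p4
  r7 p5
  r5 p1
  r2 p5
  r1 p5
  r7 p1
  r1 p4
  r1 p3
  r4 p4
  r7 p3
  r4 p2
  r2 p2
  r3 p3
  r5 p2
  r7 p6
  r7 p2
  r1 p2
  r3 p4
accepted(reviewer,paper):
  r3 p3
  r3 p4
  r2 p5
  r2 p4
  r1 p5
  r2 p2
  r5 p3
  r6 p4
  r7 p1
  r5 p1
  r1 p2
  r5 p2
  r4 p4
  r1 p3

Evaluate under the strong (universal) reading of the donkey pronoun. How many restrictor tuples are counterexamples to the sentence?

6

"it" takes "a paper" as antecedent — a donkey pronoun bound across the clause boundary.
Strong reading: for every (r,p) with read(r,p), accepted(r,p).
Restrictor pairs: (r1,p2) ✓  (r1,p3) ✓  (r1,p4) ✗  (r1,p5) ✓  (r2,p2) ✓  (r2,p4) ✓  (r2,p5) ✓  (r3,p3) ✓  (r3,p4) ✓  (r4,p2) ✗  (r4,p4) ✓  (r5,p1) ✓  (r5,p2) ✓  (r7,p1) ✓  (r7,p2) ✗  (r7,p3) ✗  (r7,p5) ✗  (r7,p6) ✗
Counterexamples (restrictor pairs failing the scope): 6.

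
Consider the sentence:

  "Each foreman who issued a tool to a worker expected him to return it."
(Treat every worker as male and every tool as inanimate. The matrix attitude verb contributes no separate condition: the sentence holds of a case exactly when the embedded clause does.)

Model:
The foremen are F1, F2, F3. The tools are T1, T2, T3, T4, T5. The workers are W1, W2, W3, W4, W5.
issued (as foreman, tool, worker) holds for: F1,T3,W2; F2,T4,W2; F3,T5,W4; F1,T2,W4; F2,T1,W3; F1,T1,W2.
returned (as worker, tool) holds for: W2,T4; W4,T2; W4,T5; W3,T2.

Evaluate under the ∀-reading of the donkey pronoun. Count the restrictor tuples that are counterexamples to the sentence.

3

"him" takes "a worker" as antecedent and "it" takes "a tool"; both are donkey pronouns co-varying with the restrictor.
Strong reading: for every (f,t,w) with issued(f,t,w), returned(w,t).
Restrictor triples: (F1,T1,W2)→returned(W2,T1) ✗  (F1,T2,W4)→returned(W4,T2) ✓  (F1,T3,W2)→returned(W2,T3) ✗  (F2,T1,W3)→returned(W3,T1) ✗  (F2,T4,W2)→returned(W2,T4) ✓  (F3,T5,W4)→returned(W4,T5) ✓
Counterexamples (restrictor triples failing the scope): 3.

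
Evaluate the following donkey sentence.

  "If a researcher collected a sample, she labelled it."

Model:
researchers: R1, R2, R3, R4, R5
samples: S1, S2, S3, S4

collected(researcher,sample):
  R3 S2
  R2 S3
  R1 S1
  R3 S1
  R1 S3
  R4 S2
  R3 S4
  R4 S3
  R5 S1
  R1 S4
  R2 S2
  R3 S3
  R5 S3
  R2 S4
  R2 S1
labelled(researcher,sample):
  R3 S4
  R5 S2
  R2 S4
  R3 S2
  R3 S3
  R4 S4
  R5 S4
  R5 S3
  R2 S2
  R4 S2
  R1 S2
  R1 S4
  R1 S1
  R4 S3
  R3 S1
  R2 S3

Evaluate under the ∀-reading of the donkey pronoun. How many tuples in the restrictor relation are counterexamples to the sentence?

"it" takes "a sample" as antecedent — a donkey pronoun bound across the clause boundary.
Strong reading: for every (r,s) with collected(r,s), labelled(r,s).
Restrictor pairs: (R1,S1) ✓  (R1,S3) ✗  (R1,S4) ✓  (R2,S1) ✗  (R2,S2) ✓  (R2,S3) ✓  (R2,S4) ✓  (R3,S1) ✓  (R3,S2) ✓  (R3,S3) ✓  (R3,S4) ✓  (R4,S2) ✓  (R4,S3) ✓  (R5,S1) ✗  (R5,S3) ✓
Counterexamples (restrictor pairs failing the scope): 3.

3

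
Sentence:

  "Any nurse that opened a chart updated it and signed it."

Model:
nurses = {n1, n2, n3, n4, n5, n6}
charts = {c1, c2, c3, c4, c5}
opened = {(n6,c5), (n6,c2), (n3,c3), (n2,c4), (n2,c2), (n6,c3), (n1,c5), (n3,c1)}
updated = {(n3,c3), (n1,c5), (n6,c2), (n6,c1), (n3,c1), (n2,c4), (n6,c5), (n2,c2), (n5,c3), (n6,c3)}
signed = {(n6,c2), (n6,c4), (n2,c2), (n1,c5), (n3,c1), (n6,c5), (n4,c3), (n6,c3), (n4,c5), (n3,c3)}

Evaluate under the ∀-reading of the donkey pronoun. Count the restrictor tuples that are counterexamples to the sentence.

1

"it" takes "a chart" as antecedent — a donkey pronoun bound across the clause boundary.
Strong reading: for every (n,c) with opened(n,c), updated(n,c) ∧ signed(n,c).
Restrictor pairs: (n1,c5) ✓  (n2,c2) ✓  (n2,c4) ✗  (n3,c1) ✓  (n3,c3) ✓  (n6,c2) ✓  (n6,c3) ✓  (n6,c5) ✓
Counterexamples (restrictor pairs failing the scope): 1.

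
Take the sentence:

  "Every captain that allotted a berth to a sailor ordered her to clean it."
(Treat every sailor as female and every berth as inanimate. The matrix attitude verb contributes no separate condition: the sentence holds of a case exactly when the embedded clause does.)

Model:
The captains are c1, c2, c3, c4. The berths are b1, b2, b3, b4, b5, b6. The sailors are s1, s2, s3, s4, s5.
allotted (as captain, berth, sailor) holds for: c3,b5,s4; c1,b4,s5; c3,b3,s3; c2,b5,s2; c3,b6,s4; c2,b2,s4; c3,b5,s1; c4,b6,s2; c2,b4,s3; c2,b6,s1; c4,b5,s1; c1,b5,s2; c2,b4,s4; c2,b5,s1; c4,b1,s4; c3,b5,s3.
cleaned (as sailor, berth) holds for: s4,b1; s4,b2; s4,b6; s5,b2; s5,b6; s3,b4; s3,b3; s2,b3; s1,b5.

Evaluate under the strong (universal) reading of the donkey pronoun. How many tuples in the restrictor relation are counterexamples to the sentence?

"her" takes "a sailor" as antecedent and "it" takes "a berth"; both are donkey pronouns co-varying with the restrictor.
Strong reading: for every (c,b,s) with allotted(c,b,s), cleaned(s,b).
Restrictor triples: (c1,b4,s5)→cleaned(s5,b4) ✗  (c1,b5,s2)→cleaned(s2,b5) ✗  (c2,b2,s4)→cleaned(s4,b2) ✓  (c2,b4,s3)→cleaned(s3,b4) ✓  (c2,b4,s4)→cleaned(s4,b4) ✗  (c2,b5,s1)→cleaned(s1,b5) ✓  (c2,b5,s2)→cleaned(s2,b5) ✗  (c2,b6,s1)→cleaned(s1,b6) ✗  (c3,b3,s3)→cleaned(s3,b3) ✓  (c3,b5,s1)→cleaned(s1,b5) ✓  (c3,b5,s3)→cleaned(s3,b5) ✗  (c3,b5,s4)→cleaned(s4,b5) ✗  (c3,b6,s4)→cleaned(s4,b6) ✓  (c4,b1,s4)→cleaned(s4,b1) ✓  (c4,b5,s1)→cleaned(s1,b5) ✓  (c4,b6,s2)→cleaned(s2,b6) ✗
Counterexamples (restrictor triples failing the scope): 8.

8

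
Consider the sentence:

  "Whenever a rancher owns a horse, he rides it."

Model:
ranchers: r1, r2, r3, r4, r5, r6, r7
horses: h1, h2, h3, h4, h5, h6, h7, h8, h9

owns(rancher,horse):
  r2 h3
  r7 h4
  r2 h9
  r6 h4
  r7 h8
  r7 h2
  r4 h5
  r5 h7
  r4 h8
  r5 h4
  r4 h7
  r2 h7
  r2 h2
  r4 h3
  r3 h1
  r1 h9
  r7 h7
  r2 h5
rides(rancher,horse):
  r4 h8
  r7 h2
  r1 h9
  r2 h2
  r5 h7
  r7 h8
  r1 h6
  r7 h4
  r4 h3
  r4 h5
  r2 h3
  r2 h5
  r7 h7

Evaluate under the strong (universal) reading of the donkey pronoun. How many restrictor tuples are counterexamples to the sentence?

6

"it" takes "a horse" as antecedent — a donkey pronoun bound across the clause boundary.
Strong reading: for every (r,h) with owns(r,h), rides(r,h).
Restrictor pairs: (r1,h9) ✓  (r2,h2) ✓  (r2,h3) ✓  (r2,h5) ✓  (r2,h7) ✗  (r2,h9) ✗  (r3,h1) ✗  (r4,h3) ✓  (r4,h5) ✓  (r4,h7) ✗  (r4,h8) ✓  (r5,h4) ✗  (r5,h7) ✓  (r6,h4) ✗  (r7,h2) ✓  (r7,h4) ✓  (r7,h7) ✓  (r7,h8) ✓
Counterexamples (restrictor pairs failing the scope): 6.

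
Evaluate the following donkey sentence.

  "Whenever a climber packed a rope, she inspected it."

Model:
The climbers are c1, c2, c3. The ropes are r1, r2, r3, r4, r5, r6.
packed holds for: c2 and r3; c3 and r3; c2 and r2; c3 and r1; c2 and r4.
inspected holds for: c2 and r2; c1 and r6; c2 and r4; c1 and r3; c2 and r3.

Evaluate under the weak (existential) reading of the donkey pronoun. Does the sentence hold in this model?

"it" takes "a rope" as antecedent — a donkey pronoun bound across the clause boundary.
Weak reading: every climber c with some packed-rope has at least one packed-rope r such that inspected(c,r).
Per climber: c2:✓  c3:✗
c3 has no witness among its packed-ropes.

False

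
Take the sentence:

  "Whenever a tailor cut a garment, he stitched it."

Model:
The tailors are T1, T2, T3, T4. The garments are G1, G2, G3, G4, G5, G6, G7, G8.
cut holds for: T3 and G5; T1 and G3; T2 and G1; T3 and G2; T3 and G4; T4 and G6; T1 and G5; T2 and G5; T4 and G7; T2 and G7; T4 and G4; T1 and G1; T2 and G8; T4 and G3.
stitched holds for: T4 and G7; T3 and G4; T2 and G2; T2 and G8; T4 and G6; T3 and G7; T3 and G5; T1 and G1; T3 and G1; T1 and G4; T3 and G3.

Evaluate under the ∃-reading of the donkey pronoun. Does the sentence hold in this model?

True

"it" takes "a garment" as antecedent — a donkey pronoun bound across the clause boundary.
Weak reading: every tailor t with some cut-garment has at least one cut-garment g such that stitched(t,g).
Per tailor: T1:✓  T2:✓  T3:✓  T4:✓
Every tailor in the restrictor has a witness.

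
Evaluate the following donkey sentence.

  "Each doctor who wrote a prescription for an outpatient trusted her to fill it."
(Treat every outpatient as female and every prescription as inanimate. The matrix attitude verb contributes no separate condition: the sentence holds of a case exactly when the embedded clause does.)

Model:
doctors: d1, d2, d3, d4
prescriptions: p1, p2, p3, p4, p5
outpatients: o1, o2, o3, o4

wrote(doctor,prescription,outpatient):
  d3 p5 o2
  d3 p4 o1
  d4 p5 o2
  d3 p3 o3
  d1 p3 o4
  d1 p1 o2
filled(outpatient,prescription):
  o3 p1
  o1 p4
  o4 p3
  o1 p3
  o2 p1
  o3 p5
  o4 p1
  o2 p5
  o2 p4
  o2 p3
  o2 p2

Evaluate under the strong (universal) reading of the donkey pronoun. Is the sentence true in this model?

"her" takes "an outpatient" as antecedent and "it" takes "a prescription"; both are donkey pronouns co-varying with the restrictor.
Strong reading: for every (d,p,o) with wrote(d,p,o), filled(o,p).
Restrictor triples: (d1,p1,o2)→filled(o2,p1) ✓  (d1,p3,o4)→filled(o4,p3) ✓  (d3,p3,o3)→filled(o3,p3) ✗  (d3,p4,o1)→filled(o1,p4) ✓  (d3,p5,o2)→filled(o2,p5) ✓  (d4,p5,o2)→filled(o2,p5) ✓
Counterexample: (d3,p3,o3) — filled(o3,p3) does not hold.

False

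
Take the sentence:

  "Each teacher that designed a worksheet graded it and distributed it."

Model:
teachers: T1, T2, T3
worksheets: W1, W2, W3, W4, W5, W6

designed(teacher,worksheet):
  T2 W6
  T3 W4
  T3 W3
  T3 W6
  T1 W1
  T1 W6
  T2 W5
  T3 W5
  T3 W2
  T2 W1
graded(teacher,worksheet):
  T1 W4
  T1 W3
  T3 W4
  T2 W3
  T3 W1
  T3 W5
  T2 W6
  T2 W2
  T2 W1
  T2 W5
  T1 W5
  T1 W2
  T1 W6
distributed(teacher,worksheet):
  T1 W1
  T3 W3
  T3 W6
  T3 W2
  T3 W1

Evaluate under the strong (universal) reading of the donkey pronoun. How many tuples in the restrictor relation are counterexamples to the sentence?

"it" takes "a worksheet" as antecedent — a donkey pronoun bound across the clause boundary.
Strong reading: for every (t,w) with designed(t,w), graded(t,w) ∧ distributed(t,w).
Restrictor pairs: (T1,W1) ✗  (T1,W6) ✗  (T2,W1) ✗  (T2,W5) ✗  (T2,W6) ✗  (T3,W2) ✗  (T3,W3) ✗  (T3,W4) ✗  (T3,W5) ✗  (T3,W6) ✗
Counterexamples (restrictor pairs failing the scope): 10.

10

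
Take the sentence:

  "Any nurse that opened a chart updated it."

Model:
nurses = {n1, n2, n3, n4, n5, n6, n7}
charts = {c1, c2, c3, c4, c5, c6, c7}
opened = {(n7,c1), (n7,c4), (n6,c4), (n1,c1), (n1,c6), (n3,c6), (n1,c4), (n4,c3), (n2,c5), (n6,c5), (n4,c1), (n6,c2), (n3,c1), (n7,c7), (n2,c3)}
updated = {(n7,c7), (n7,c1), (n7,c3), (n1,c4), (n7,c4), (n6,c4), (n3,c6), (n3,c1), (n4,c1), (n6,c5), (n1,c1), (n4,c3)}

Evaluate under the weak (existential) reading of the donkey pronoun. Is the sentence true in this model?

False

"it" takes "a chart" as antecedent — a donkey pronoun bound across the clause boundary.
Weak reading: every nurse n with some opened-chart has at least one opened-chart c such that updated(n,c).
Per nurse: n1:✓  n2:✗  n3:✓  n4:✓  n6:✓  n7:✓
n2 has no witness among its opened-charts.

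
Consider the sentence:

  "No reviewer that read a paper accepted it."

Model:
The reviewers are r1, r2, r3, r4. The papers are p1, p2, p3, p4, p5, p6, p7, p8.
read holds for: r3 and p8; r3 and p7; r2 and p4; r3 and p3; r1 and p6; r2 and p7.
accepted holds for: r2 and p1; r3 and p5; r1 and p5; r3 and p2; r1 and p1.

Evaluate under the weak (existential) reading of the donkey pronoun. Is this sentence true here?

True

"it" takes "a paper" as antecedent — a donkey pronoun bound across the clause boundary.
Truth condition: for no (r,p) with read(r,p) does accepted(r,p) hold.
Restrictor pairs — does the scope hold? (r1,p6):fails  (r2,p4):fails  (r2,p7):fails  (r3,p3):fails  (r3,p7):fails  (r3,p8):fails
Scope holds for no restrictor pair, so the sentence is true.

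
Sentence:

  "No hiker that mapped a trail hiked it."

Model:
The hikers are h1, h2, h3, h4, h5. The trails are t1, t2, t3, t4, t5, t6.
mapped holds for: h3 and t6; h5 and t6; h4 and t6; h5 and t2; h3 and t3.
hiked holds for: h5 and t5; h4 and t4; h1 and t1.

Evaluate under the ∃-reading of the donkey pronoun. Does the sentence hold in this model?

True

"it" takes "a trail" as antecedent — a donkey pronoun bound across the clause boundary.
Truth condition: for no (h,t) with mapped(h,t) does hiked(h,t) hold.
Restrictor pairs — does the scope hold? (h3,t3):fails  (h3,t6):fails  (h4,t6):fails  (h5,t2):fails  (h5,t6):fails
Scope holds for no restrictor pair, so the sentence is true.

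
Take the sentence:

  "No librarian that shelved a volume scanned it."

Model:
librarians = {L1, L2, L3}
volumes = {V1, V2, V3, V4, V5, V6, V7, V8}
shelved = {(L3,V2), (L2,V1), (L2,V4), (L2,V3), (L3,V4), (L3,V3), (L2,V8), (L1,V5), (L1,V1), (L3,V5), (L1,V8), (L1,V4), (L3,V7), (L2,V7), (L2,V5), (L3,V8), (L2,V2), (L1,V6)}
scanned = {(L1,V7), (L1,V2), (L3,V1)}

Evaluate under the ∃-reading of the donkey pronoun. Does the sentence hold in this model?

True

"it" takes "a volume" as antecedent — a donkey pronoun bound across the clause boundary.
Truth condition: for no (l,v) with shelved(l,v) does scanned(l,v) hold.
Restrictor pairs — does the scope hold? (L1,V1):fails  (L1,V4):fails  (L1,V5):fails  (L1,V6):fails  (L1,V8):fails  (L2,V1):fails  (L2,V2):fails  (L2,V3):fails  (L2,V4):fails  (L2,V5):fails  (L2,V7):fails  (L2,V8):fails  (L3,V2):fails  (L3,V3):fails  (L3,V4):fails  (L3,V5):fails  (L3,V7):fails  (L3,V8):fails
Scope holds for no restrictor pair, so the sentence is true.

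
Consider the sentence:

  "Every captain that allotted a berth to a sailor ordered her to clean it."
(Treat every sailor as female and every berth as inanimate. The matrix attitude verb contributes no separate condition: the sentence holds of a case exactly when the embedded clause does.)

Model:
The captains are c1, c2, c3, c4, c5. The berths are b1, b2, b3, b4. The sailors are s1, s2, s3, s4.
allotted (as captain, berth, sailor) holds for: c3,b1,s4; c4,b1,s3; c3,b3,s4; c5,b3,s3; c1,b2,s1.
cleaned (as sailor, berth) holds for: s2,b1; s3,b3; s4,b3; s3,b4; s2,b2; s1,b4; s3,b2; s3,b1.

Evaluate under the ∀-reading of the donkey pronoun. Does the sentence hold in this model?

"her" takes "a sailor" as antecedent and "it" takes "a berth"; both are donkey pronouns co-varying with the restrictor.
Strong reading: for every (c,b,s) with allotted(c,b,s), cleaned(s,b).
Restrictor triples: (c1,b2,s1)→cleaned(s1,b2) ✗  (c3,b1,s4)→cleaned(s4,b1) ✗  (c3,b3,s4)→cleaned(s4,b3) ✓  (c4,b1,s3)→cleaned(s3,b1) ✓  (c5,b3,s3)→cleaned(s3,b3) ✓
Counterexample: (c1,b2,s1) — cleaned(s1,b2) does not hold.

False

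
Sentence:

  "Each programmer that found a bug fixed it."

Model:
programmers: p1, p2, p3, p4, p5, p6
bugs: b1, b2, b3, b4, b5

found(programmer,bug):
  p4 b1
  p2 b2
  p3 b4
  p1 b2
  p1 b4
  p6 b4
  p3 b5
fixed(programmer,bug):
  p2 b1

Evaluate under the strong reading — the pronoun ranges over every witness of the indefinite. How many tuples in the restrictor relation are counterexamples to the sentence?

7

"it" takes "a bug" as antecedent — a donkey pronoun bound across the clause boundary.
Strong reading: for every (p,b) with found(p,b), fixed(p,b).
Restrictor pairs: (p1,b2) ✗  (p1,b4) ✗  (p2,b2) ✗  (p3,b4) ✗  (p3,b5) ✗  (p4,b1) ✗  (p6,b4) ✗
Counterexamples (restrictor pairs failing the scope): 7.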